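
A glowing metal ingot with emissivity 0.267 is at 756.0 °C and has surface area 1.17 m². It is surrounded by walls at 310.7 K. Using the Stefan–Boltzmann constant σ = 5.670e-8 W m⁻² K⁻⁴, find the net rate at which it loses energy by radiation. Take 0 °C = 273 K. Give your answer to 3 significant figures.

T = 756.0 °C + 273 = 1029.0 K.
Area A = 1.17 m².
Net radiated power P_net = εσA(T⁴ − T₀⁴) = 0.267×5.670×10⁻⁸×1.17×(1029.0⁴ − 310.7⁴).
T⁴ − T₀⁴ = 1.12114×10¹² − 9.31891×10⁹ = 1.11182×10¹² K⁴, so P_net = 1.97×10⁴ W.

Net loss ≈ 1.97×10⁴ W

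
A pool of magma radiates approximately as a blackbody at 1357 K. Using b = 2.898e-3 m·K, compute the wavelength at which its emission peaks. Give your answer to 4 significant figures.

Wien's displacement law: λ_max = b/T = (2.898×10⁻³ m·K)/(1357 K) = 2.1356×10⁻⁶ m.
That is 2.136 μm, in the infrared range.

λ_max ≈ 2.136 μm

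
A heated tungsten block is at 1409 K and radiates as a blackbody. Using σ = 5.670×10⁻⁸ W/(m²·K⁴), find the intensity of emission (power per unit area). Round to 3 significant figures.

I ≈ 2.23×10⁵ W/m²

Stefan–Boltzmann: I = σT⁴ = 5.670×10⁻⁸ × (1409)⁴ = 2.23×10⁵ W/m².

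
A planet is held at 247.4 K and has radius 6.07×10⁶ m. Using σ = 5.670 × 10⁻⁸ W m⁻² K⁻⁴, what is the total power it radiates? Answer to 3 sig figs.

P ≈ 9.83×10¹⁶ W

Surface area A = 4πR² = 4π(6.07×10⁶ m)² = 4.63007×10¹⁴ m².
P = σAT⁴ = 5.670×10⁻⁸ × 4.63007×10¹⁴ × (247.4)⁴ = 9.83×10¹⁶ W.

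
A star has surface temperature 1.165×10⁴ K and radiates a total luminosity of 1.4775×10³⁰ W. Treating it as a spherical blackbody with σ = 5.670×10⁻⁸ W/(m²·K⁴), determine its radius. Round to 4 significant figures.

L = 4πR²σT⁴ ⇒ R = √(L/(4πσT⁴)).
σT⁴ = 1.04445×10⁹ W/m², so R = √(1.4775×10³⁰/(4π×1.04445×10⁹)) = 1.061×10¹⁰ m.

R ≈ 1.061×10¹⁰ m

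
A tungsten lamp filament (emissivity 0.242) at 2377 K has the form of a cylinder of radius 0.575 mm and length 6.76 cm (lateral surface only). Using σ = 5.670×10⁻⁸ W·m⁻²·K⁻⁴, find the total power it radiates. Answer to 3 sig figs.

P ≈ 107 W

Lateral area A = 2πrL = 2π×5.75×10⁻⁴×0.0676 = 2.44227×10⁻⁴ m².
P = εσAT⁴ = 0.242 × 5.670×10⁻⁸ × 2.44227×10⁻⁴ × (2377)⁴ = 107 W.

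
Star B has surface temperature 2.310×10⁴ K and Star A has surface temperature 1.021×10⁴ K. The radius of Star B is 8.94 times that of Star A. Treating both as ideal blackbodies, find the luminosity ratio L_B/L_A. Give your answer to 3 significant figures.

L_B/L_A ≈ 2.09×10³

L ∝ R²T⁴, so L_B/L_A = (R_B/R_A)²(T_B/T_A)⁴ = (8.94)² × (2.310×10⁴/1.021×10⁴)⁴ = 79.9236 × 26.2026 = 2.09×10³.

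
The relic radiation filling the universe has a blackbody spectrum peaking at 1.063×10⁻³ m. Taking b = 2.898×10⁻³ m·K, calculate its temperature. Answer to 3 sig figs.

Wien's law gives T = b/λ_max = (2.898×10⁻³ m·K)/(1.063×10⁻³ m) = 2.73 K.

T ≈ 2.73 K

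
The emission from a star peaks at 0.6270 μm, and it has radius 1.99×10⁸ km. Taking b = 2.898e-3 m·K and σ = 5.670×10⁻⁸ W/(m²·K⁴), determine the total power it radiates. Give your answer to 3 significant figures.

P ≈ 1.29×10³¹ W

Wien's law: T = b/λ_max = 2.898×10⁻³/6.270×10⁻⁷ = 4622.01 K.
Surface area A = 4πR² = 4π(1.99×10¹¹ m)² = 4.97641×10²³ m².
Then P = σAT⁴ = 5.670×10⁻⁸×4.97641×10²³×(4622.01)⁴ = 1.29×10³¹ W.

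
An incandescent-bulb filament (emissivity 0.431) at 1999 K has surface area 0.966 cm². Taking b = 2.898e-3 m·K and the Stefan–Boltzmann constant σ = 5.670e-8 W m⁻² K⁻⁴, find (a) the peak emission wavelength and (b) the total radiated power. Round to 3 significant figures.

λ_max ≈ 1.45 μm; P ≈ 37.7 W

(a) λ_max = b/T = 2.898×10⁻³/1999 = 1.450×10⁻⁶ m = 1.45 μm.
Area A = 0.966 cm² = 9.66×10⁻⁵ m².
(b) P = εσAT⁴ = 0.431×5.670×10⁻⁸×9.66×10⁻⁵×(1999)⁴ = 37.7 W.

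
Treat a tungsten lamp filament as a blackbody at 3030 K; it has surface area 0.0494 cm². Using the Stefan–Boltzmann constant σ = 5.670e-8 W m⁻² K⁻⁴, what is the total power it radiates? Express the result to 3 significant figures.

Area A = 0.0494 cm² = 4.94×10⁻⁶ m².
P = σAT⁴ = 5.670×10⁻⁸ × 4.94×10⁻⁶ × (3030)⁴ = 23.6 W.

P ≈ 23.6 W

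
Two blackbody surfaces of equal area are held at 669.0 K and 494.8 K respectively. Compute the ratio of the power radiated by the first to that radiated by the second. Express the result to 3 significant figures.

P₁/P₂ ≈ 3.34

With equal areas, P₁/P₂ = (T₁/T₂)⁴ = (669.0/494.8)⁴ = 3.34.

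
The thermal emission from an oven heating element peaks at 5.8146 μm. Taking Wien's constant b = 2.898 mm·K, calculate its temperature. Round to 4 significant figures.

Wien's law gives T = b/λ_max = (2.898×10⁻³ m·K)/(5.8146×10⁻⁶ m) = 498.4 K.

T ≈ 498.4 K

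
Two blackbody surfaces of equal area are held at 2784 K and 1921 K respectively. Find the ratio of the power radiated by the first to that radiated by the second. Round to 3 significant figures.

With equal areas, P₁/P₂ = (T₁/T₂)⁴ = (2784/1921)⁴ = 4.41.

P₁/P₂ ≈ 4.41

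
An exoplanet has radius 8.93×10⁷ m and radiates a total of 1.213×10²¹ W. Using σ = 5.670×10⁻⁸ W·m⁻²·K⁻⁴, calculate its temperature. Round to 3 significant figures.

T ≈ 680 K

Surface area A = 4πR² = 4π(8.93×10⁷ m)² = 1.00210×10¹⁷ m².
P = σAT⁴ ⇒ T = (P/(σA))^(1/4) = (1.213×10²¹/(5.670×10⁻⁸×1.00210×10¹⁷))^(1/4) = 680 K.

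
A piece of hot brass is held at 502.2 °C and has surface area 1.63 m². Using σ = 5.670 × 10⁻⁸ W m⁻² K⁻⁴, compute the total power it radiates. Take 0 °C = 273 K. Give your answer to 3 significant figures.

T = 502.2 °C + 273 = 775.2 K.
Area A = 1.63 m².
P = σAT⁴ = 5.670×10⁻⁸ × 1.63 × (775.2)⁴ = 3.34×10⁴ W.

P ≈ 3.34×10⁴ W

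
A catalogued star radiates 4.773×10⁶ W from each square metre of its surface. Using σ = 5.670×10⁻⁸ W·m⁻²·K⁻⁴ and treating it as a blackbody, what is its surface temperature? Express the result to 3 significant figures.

T ≈ 3.03×10³ K

I = σT⁴, so T = (I/σ)^(1/4) = (4.773×10⁶/(5.670×10⁻⁸))^(1/4) = 3.03×10³ K.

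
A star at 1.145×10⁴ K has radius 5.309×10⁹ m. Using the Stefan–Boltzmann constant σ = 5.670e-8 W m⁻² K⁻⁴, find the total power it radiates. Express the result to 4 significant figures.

P ≈ 3.452×10²⁹ W

Surface area A = 4πR² = 4π(5.309×10⁹ m)² = 3.54189×10²⁰ m².
P = σAT⁴ = 5.670×10⁻⁸ × 3.54189×10²⁰ × (1.145×10⁴)⁴ = 3.452×10²⁹ W.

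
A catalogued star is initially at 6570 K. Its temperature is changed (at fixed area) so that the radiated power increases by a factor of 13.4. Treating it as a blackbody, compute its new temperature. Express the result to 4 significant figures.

P ∝ T⁴, so T₂/T₁ = (P₂/P₁)^(1/4) = (13.4)^(1/4) = 1.91327.
T₂ = 6570 × 1.91327 = 1.257×10⁴ K.

T₂ ≈ 1.257×10⁴ K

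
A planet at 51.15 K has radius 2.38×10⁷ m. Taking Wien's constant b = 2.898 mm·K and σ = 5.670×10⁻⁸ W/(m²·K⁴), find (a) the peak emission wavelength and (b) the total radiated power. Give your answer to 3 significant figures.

(a) λ_max = b/T = 2.898×10⁻³/51.15 = 5.666×10⁻⁵ m = 56.7 μm.
Surface area A = 4πR² = 4π(2.38×10⁷ m)² = 7.11809×10¹⁵ m².
(b) P = σAT⁴ = 5.670×10⁻⁸×7.11809×10¹⁵×(51.15)⁴ = 2.76×10¹⁵ W.

λ_max ≈ 56.7 μm; P ≈ 2.76×10¹⁵ W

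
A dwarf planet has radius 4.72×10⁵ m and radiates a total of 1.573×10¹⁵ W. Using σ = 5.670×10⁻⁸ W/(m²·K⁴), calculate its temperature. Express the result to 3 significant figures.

Surface area A = 4πR² = 4π(4.72×10⁵ m)² = 2.79959×10¹² m².
P = σAT⁴ ⇒ T = (P/(σA))^(1/4) = (1.573×10¹⁵/(5.670×10⁻⁸×2.79959×10¹²))^(1/4) = 316 K.

T ≈ 316 K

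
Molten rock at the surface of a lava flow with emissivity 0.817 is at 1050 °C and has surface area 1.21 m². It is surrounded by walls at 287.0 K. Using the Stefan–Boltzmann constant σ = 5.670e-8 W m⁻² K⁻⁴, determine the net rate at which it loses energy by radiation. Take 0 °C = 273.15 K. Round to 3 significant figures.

T = 1050 °C + 273.15 = 1323.15 K.
Area A = 1.21 m².
Net radiated power P_net = εσA(T⁴ − T₀⁴) = 0.817×5.670×10⁻⁸×1.21×(1323.15⁴ − 287.0⁴).
T⁴ − T₀⁴ = 3.06504×10¹² − 6.78465×10⁹ = 3.05826×10¹² K⁴, so P_net = 1.71×10⁵ W.

Net loss ≈ 1.71×10⁵ W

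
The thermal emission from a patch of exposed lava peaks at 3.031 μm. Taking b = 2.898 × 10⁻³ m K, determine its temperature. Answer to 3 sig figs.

Wien's law gives T = b/λ_max = (2.898×10⁻³ m·K)/(3.031×10⁻⁶ m) = 956 K.

T ≈ 956 K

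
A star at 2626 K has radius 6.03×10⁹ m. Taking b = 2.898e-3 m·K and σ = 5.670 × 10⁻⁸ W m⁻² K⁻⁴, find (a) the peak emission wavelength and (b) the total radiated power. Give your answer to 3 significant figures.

(a) λ_max = b/T = 2.898×10⁻³/2626 = 1.104×10⁻⁶ m = 1.10 μm.
Surface area A = 4πR² = 4π(6.03×10⁹ m)² = 4.56925×10²⁰ m².
(b) P = σAT⁴ = 5.670×10⁻⁸×4.56925×10²⁰×(2626)⁴ = 1.23×10²⁷ W.

λ_max ≈ 1.10 μm; P ≈ 1.23×10²⁷ W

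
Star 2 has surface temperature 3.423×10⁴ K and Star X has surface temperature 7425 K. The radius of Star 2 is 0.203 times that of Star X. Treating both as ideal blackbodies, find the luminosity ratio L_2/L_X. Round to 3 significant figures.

L ∝ R²T⁴, so L_2/L_X = (R_2/R_X)²(T_2/T_X)⁴ = (0.203)² × (3.423×10⁴/7425)⁴ = 0.041209 × 451.691 = 18.6.

L_2/L_X ≈ 18.6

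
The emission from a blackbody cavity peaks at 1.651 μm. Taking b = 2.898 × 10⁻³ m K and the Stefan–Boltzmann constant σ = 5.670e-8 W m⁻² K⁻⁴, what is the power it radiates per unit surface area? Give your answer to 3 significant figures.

Wien's law: T = b/λ_max = 2.898×10⁻³/1.651×10⁻⁶ = 1755.30 K.
Then I = σT⁴ = 5.670×10⁻⁸×(1755.30)⁴ = 5.38×10⁵ W/m².

I ≈ 5.38×10⁵ W/m²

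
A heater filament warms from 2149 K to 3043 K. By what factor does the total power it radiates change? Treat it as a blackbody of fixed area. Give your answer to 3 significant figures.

P ∝ T⁴, so P₂/P₁ = (T₂/T₁)⁴ = (3043/2149)⁴ = (1.41601)⁴ = 4.02.

P₂/P₁ ≈ 4.02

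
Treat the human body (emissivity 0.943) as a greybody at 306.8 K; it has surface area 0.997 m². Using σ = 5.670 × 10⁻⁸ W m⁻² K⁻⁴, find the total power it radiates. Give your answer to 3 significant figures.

P ≈ 472 W

Area A = 0.997 m².
P = εσAT⁴ = 0.943 × 5.670×10⁻⁸ × 0.997 × (306.8)⁴ = 472 W.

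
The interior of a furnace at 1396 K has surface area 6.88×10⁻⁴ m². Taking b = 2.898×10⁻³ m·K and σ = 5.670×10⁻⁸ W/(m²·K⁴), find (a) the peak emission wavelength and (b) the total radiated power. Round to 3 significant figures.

λ_max ≈ 2.08×10³ nm; P ≈ 148 W

(a) λ_max = b/T = 2.898×10⁻³/1396 = 2.076×10⁻⁶ m = 2.08×10³ nm.
Area A = 6.88×10⁻⁴ m².
(b) P = σAT⁴ = 5.670×10⁻⁸×6.88×10⁻⁴×(1396)⁴ = 148 W.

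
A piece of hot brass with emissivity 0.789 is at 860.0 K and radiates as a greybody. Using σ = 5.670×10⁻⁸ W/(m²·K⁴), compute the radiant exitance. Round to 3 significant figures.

Stefan–Boltzmann: I = εσT⁴ = 0.789 × 5.670×10⁻⁸ × (860.0)⁴ = 2.45×10⁴ W/m².

I ≈ 2.45×10⁴ W/m²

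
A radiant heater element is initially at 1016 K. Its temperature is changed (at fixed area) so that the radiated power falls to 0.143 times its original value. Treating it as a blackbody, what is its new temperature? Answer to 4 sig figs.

T₂ ≈ 624.8 K

P ∝ T⁴, so T₂/T₁ = (P₂/P₁)^(1/4) = (0.143)^(1/4) = 0.614942.
T₂ = 1016 × 0.614942 = 624.8 K.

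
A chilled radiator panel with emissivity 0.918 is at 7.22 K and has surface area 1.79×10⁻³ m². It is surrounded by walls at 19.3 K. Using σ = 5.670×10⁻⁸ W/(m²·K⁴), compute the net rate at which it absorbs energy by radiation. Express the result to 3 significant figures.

Net gain ≈ 1.27×10⁻⁵ W

Area A = 1.79×10⁻³ m².
Net radiated power P_net = εσA(T⁴ − T₀⁴) = 0.918×5.670×10⁻⁸×1.79×10⁻³×(7.22⁴ − 19.3⁴).
T⁴ − T₀⁴ = 2717.37 − 1.38749×10⁵ = -1.36032×10⁵ K⁴, so P_net = -1.27×10⁻⁵ W — negative, meaning a net gain of 1.27×10⁻⁵ W.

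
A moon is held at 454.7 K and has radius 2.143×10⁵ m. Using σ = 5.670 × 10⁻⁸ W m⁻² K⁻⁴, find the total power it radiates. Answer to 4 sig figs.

P ≈ 1.399×10¹⁵ W

Surface area A = 4πR² = 4π(2.143×10⁵ m)² = 5.77104×10¹¹ m².
P = σAT⁴ = 5.670×10⁻⁸ × 5.77104×10¹¹ × (454.7)⁴ = 1.399×10¹⁵ W.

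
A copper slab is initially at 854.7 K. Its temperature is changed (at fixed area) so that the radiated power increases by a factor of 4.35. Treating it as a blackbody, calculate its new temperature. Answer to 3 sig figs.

P ∝ T⁴, so T₂/T₁ = (P₂/P₁)^(1/4) = (4.35)^(1/4) = 1.44418.
T₂ = 854.7 × 1.44418 = 1.23×10³ K.

T₂ ≈ 1.23×10³ K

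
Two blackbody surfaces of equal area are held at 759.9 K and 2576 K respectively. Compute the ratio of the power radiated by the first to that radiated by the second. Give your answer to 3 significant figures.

With equal areas, P₁/P₂ = (T₁/T₂)⁴ = (759.9/2576)⁴ = 7.57×10⁻³.

P₁/P₂ ≈ 7.57×10⁻³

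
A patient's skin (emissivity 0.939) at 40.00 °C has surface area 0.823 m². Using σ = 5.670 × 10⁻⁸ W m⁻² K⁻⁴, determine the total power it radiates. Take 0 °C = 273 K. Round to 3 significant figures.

P ≈ 421 W

T = 40.00 °C + 273 = 313.00 K.
Area A = 0.823 m².
P = εσAT⁴ = 0.939 × 5.670×10⁻⁸ × 0.823 × (313.00)⁴ = 421 W.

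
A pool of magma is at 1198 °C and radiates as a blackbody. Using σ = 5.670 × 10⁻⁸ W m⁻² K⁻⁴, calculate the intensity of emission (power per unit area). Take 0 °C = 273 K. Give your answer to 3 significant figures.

I ≈ 2.65×10⁵ W/m²

T = 1198 °C + 273 = 1471 K.
Stefan–Boltzmann: I = σT⁴ = 5.670×10⁻⁸ × (1471)⁴ = 2.65×10⁵ W/m².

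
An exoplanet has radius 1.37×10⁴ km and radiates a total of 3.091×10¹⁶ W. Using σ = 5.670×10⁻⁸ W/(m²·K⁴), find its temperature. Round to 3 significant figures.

Surface area A = 4πR² = 4π(1.37×10⁷ m)² = 2.35858×10¹⁵ m².
P = σAT⁴ ⇒ T = (P/(σA))^(1/4) = (3.091×10¹⁶/(5.670×10⁻⁸×2.35858×10¹⁵))^(1/4) = 123 K.

T ≈ 123 K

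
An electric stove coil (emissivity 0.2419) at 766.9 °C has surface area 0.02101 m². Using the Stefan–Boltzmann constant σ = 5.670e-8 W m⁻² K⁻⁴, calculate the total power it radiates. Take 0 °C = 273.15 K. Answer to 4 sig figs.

T = 766.9 °C + 273.15 = 1040.05 K.
Area A = 0.02101 m².
P = εσAT⁴ = 0.2419 × 5.670×10⁻⁸ × 0.02101 × (1040.05)⁴ = 337.2 W.

P ≈ 337.2 W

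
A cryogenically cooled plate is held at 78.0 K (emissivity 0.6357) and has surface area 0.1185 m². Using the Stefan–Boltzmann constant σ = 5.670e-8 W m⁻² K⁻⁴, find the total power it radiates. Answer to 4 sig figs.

P ≈ 0.1581 W

Area A = 0.1185 m².
P = εσAT⁴ = 0.6357 × 5.670×10⁻⁸ × 0.1185 × (78.0)⁴ = 0.1581 W.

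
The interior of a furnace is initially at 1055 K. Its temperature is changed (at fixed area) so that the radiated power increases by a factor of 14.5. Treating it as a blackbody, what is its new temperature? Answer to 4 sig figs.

P ∝ T⁴, so T₂/T₁ = (P₂/P₁)^(1/4) = (14.5)^(1/4) = 1.95138.
T₂ = 1055 × 1.95138 = 2059 K.

T₂ ≈ 2059 K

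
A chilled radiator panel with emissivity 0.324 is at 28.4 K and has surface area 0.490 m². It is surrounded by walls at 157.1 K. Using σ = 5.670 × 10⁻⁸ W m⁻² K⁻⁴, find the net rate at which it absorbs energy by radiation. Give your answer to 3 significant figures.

Net gain ≈ 5.48 W

Area A = 0.490 m².
Net radiated power P_net = εσA(T⁴ − T₀⁴) = 0.324×5.670×10⁻⁸×0.490×(28.4⁴ − 157.1⁴).
T⁴ − T₀⁴ = 6.50539×10⁵ − 6.09123×10⁸ = -6.08472×10⁸ K⁴, so P_net = -5.48 W — negative, meaning a net gain of 5.48 W.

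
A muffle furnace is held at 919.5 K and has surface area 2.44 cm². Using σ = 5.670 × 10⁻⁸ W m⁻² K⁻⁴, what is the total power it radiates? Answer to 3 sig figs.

P ≈ 9.89 W

Area A = 2.44 cm² = 2.44×10⁻⁴ m².
P = σAT⁴ = 5.670×10⁻⁸ × 2.44×10⁻⁴ × (919.5)⁴ = 9.89 W.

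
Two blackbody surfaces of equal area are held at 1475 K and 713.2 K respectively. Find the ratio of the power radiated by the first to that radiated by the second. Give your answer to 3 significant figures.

P₁/P₂ ≈ 18.3

With equal areas, P₁/P₂ = (T₁/T₂)⁴ = (1475/713.2)⁴ = 18.3.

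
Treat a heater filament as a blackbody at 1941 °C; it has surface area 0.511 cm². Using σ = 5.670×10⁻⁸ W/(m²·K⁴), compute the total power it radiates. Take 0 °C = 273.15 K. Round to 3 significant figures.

P ≈ 69.6 W

T = 1941 °C + 273.15 = 2214.15 K.
Area A = 0.511 cm² = 5.11×10⁻⁵ m².
P = σAT⁴ = 5.670×10⁻⁸ × 5.11×10⁻⁵ × (2214.15)⁴ = 69.6 W.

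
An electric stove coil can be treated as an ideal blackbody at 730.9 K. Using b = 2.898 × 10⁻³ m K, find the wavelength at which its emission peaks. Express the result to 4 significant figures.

λ_max ≈ 3.965 μm

Wien's displacement law: λ_max = b/T = (2.898×10⁻³ m·K)/(730.9 K) = 3.9650×10⁻⁶ m.
That is 3.965 μm, in the infrared range.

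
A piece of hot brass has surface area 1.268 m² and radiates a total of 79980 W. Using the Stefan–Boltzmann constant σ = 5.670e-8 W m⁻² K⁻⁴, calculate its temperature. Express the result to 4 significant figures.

T ≈ 1027 K

Area A = 1.268 m².
P = σAT⁴ ⇒ T = (P/(σA))^(1/4) = (79980/(5.670×10⁻⁸×1.268))^(1/4) = 1027 K.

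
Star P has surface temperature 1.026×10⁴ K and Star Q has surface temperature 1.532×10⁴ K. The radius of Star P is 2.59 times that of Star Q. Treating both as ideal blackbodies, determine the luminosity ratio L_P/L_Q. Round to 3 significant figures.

L ∝ R²T⁴, so L_P/L_Q = (R_P/R_Q)²(T_P/T_Q)⁴ = (2.59)² × (1.026×10⁴/1.532×10⁴)⁴ = 6.7081 × 0.201166 = 1.35.

L_P/L_Q ≈ 1.35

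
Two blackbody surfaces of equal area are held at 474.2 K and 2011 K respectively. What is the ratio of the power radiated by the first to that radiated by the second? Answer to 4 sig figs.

With equal areas, P₁/P₂ = (T₁/T₂)⁴ = (474.2/2011)⁴ = 3.092×10⁻³.

P₁/P₂ ≈ 3.092×10⁻³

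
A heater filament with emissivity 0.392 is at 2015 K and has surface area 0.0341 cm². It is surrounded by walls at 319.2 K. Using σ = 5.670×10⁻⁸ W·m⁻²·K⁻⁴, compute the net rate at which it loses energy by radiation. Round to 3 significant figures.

Area A = 0.0341 cm² = 3.41×10⁻⁶ m².
Net radiated power P_net = εσA(T⁴ − T₀⁴) = 0.392×5.670×10⁻⁸×3.41×10⁻⁶×(2015⁴ − 319.2⁴).
T⁴ − T₀⁴ = 1.64854×10¹³ − 1.03813×10¹⁰ = 1.64750×10¹³ K⁴, so P_net = 1.25 W.

Net loss ≈ 1.25 W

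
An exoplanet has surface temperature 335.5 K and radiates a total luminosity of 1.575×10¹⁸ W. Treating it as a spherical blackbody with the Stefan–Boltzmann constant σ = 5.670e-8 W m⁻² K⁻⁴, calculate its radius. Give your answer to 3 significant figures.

L = 4πR²σT⁴ ⇒ R = √(L/(4πσT⁴)).
σT⁴ = 718.378 W/m², so R = √(1.575×10¹⁸/(4π×718.378)) = 1.32×10⁷ m.

R ≈ 1.32×10⁷ m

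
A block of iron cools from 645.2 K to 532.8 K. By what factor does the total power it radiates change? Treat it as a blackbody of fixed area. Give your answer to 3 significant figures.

P ∝ T⁴, so P₂/P₁ = (T₂/T₁)⁴ = (532.8/645.2)⁴ = (0.825790)⁴ = 0.465.

P₂/P₁ ≈ 0.465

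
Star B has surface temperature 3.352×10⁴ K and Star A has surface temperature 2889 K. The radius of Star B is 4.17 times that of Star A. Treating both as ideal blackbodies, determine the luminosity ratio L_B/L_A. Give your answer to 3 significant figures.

L ∝ R²T⁴, so L_B/L_A = (R_B/R_A)²(T_B/T_A)⁴ = (4.17)² × (3.352×10⁴/2889)⁴ = 17.3889 × 18122.8 = 3.15×10⁵.

L_B/L_A ≈ 3.15×10⁵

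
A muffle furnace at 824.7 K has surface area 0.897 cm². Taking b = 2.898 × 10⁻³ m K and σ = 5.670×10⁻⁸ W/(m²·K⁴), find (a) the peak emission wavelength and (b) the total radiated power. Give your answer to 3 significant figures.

(a) λ_max = b/T = 2.898×10⁻³/824.7 = 3.514×10⁻⁶ m = 3.51 μm.
Area A = 0.897 cm² = 8.97×10⁻⁵ m².
(b) P = σAT⁴ = 5.670×10⁻⁸×8.97×10⁻⁵×(824.7)⁴ = 2.35 W.

λ_max ≈ 3.51 μm; P ≈ 2.35 W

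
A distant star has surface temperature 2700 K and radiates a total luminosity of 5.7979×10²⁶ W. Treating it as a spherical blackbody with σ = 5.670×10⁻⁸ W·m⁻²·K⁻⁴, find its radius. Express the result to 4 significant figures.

R ≈ 3.913×10⁹ m

L = 4πR²σT⁴ ⇒ R = √(L/(4πσT⁴)).
σT⁴ = 3.01327×10⁶ W/m², so R = √(5.7979×10²⁶/(4π×3.01327×10⁶)) = 3.913×10⁹ m.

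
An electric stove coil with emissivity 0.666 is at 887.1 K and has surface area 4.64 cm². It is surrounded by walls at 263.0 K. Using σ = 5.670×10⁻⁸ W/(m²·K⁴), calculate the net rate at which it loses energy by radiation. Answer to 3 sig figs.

Net loss ≈ 10.8 W

Area A = 4.64 cm² = 4.64×10⁻⁴ m².
Net radiated power P_net = εσA(T⁴ − T₀⁴) = 0.666×5.670×10⁻⁸×4.64×10⁻⁴×(887.1⁴ − 263.0⁴).
T⁴ − T₀⁴ = 6.19285×10¹¹ − 4.78435×10⁹ = 6.14501×10¹¹ K⁴, so P_net = 10.8 W.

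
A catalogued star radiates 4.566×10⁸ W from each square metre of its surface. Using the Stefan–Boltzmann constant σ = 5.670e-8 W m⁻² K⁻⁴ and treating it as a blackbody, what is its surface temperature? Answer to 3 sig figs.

T ≈ 9.47×10³ K

I = σT⁴, so T = (I/σ)^(1/4) = (4.566×10⁸/(5.670×10⁻⁸))^(1/4) = 9.47×10³ K.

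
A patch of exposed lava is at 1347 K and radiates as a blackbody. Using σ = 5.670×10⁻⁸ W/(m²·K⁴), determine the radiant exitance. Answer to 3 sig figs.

I ≈ 1.87×10⁵ W/m²

Stefan–Boltzmann: I = σT⁴ = 5.670×10⁻⁸ × (1347)⁴ = 1.87×10⁵ W/m².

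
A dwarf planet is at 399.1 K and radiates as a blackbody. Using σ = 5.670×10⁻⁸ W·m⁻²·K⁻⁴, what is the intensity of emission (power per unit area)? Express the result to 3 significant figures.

Stefan–Boltzmann: I = σT⁴ = 5.670×10⁻⁸ × (399.1)⁴ = 1.44×10³ W/m².

I ≈ 1.44×10³ W/m²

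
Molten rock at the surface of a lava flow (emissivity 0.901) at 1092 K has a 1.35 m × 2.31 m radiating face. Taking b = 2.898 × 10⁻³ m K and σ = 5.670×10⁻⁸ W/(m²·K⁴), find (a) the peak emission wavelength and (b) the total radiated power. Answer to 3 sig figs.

λ_max ≈ 2.65 μm; P ≈ 2.27×10⁵ W

(a) λ_max = b/T = 2.898×10⁻³/1092 = 2.654×10⁻⁶ m = 2.65 μm.
Area A = 1.35 × 2.31 = 3.1185 m².
(b) P = εσAT⁴ = 0.901×5.670×10⁻⁸×3.1185×(1092)⁴ = 2.27×10⁵ W.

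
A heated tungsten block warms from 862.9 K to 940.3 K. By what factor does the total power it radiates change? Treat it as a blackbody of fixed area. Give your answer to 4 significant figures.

P ∝ T⁴, so P₂/P₁ = (T₂/T₁)⁴ = (940.3/862.9)⁴ = (1.08970)⁴ = 1.410.

P₂/P₁ ≈ 1.410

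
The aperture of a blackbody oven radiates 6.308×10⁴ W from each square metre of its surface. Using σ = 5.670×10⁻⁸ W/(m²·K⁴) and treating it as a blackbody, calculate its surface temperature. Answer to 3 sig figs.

T ≈ 1.03×10³ K

I = σT⁴, so T = (I/σ)^(1/4) = (6.308×10⁴/(5.670×10⁻⁸))^(1/4) = 1.03×10³ K.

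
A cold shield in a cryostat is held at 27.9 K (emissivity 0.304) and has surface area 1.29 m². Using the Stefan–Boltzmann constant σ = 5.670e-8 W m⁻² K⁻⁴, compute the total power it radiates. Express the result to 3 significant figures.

P ≈ 0.0135 W

Area A = 1.29 m².
P = εσAT⁴ = 0.304 × 5.670×10⁻⁸ × 1.29 × (27.9)⁴ = 0.0135 W.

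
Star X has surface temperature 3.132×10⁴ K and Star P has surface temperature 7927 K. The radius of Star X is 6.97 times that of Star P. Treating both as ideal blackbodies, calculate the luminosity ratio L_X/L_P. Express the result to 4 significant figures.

L_X/L_P ≈ 1.184×10⁴

L ∝ R²T⁴, so L_X/L_P = (R_X/R_P)²(T_X/T_P)⁴ = (6.97)² × (3.132×10⁴/7927)⁴ = 48.5809 × 243.698 = 1.184×10⁴.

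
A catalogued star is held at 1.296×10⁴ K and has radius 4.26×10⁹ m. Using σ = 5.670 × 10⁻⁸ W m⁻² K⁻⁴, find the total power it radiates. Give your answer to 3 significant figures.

P ≈ 3.65×10²⁹ W

Surface area A = 4πR² = 4π(4.26×10⁹ m)² = 2.28049×10²⁰ m².
P = σAT⁴ = 5.670×10⁻⁸ × 2.28049×10²⁰ × (1.296×10⁴)⁴ = 3.65×10²⁹ W.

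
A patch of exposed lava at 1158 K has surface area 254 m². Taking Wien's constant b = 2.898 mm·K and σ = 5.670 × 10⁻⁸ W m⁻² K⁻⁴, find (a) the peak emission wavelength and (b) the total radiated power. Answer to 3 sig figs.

λ_max ≈ 2.50 μm; P ≈ 2.59×10⁷ W

(a) λ_max = b/T = 2.898×10⁻³/1158 = 2.503×10⁻⁶ m = 2.50 μm.
Area A = 254 m².
(b) P = σAT⁴ = 5.670×10⁻⁸×254×(1158)⁴ = 2.59×10⁷ W.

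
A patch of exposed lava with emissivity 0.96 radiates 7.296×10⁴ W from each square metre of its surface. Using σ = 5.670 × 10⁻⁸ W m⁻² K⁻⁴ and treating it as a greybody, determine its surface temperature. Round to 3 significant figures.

I = εσT⁴, so T = (I/εσ)^(1/4) = (7.296×10⁴/(0.96×5.670×10⁻⁸))^(1/4) = 1.08×10³ K.

T ≈ 1.08×10³ K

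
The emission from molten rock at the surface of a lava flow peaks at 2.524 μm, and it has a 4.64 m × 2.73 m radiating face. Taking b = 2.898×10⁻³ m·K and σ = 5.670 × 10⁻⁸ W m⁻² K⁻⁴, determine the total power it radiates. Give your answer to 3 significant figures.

Wien's law: T = b/λ_max = 2.898×10⁻³/2.524×10⁻⁶ = 1148.18 K.
Area A = 4.64 × 2.73 = 12.6672 m².
Then P = σAT⁴ = 5.670×10⁻⁸×12.6672×(1148.18)⁴ = 1.25×10⁶ W.

P ≈ 1.25×10⁶ W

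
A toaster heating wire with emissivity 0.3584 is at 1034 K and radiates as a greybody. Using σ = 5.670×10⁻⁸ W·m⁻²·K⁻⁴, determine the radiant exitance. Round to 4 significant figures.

I ≈ 2.323×10⁴ W/m²

Stefan–Boltzmann: I = εσT⁴ = 0.3584 × 5.670×10⁻⁸ × (1034)⁴ = 2.323×10⁴ W/m².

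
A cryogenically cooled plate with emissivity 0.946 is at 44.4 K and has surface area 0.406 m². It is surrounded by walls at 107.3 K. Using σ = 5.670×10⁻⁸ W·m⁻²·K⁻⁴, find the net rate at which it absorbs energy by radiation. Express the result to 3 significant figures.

Area A = 0.406 m².
Net radiated power P_net = εσA(T⁴ − T₀⁴) = 0.946×5.670×10⁻⁸×0.406×(44.4⁴ − 107.3⁴).
T⁴ − T₀⁴ = 3.88626×10⁶ − 1.32556×10⁸ = -1.28670×10⁸ K⁴, so P_net = -2.80 W — negative, meaning a net gain of 2.80 W.

Net gain ≈ 2.80 W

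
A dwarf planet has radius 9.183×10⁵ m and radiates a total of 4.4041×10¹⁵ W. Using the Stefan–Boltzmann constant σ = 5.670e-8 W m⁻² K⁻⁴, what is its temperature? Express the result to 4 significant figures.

T ≈ 292.6 K

Surface area A = 4πR² = 4π(9.183×10⁵ m)² = 1.05969×10¹³ m².
P = σAT⁴ ⇒ T = (P/(σA))^(1/4) = (4.4041×10¹⁵/(5.670×10⁻⁸×1.05969×10¹³))^(1/4) = 292.6 K.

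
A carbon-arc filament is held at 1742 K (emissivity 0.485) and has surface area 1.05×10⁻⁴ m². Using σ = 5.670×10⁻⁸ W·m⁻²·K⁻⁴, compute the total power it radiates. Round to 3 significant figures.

Area A = 1.05×10⁻⁴ m².
P = εσAT⁴ = 0.485 × 5.670×10⁻⁸ × 1.05×10⁻⁴ × (1742)⁴ = 26.6 W.

P ≈ 26.6 W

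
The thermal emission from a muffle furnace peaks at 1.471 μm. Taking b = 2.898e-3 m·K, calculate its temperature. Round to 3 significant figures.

T ≈ 1.97×10³ K

Wien's law gives T = b/λ_max = (2.898×10⁻³ m·K)/(1.471×10⁻⁶ m) = 1.97×10³ K.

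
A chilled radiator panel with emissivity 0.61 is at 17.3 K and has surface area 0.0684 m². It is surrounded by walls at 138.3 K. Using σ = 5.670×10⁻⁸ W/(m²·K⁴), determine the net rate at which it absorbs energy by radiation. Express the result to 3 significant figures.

Net gain ≈ 0.865 W

Area A = 0.0684 m².
Net radiated power P_net = εσA(T⁴ − T₀⁴) = 0.61×5.670×10⁻⁸×0.0684×(17.3⁴ − 138.3⁴).
T⁴ − T₀⁴ = 89574.5 − 3.65838×10⁸ = -3.65748×10⁸ K⁴, so P_net = -0.865 W — negative, meaning a net gain of 0.865 W.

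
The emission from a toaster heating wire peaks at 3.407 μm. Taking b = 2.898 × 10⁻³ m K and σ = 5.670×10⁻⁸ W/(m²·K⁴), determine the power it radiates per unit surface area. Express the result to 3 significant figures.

Wien's law: T = b/λ_max = 2.898×10⁻³/3.407×10⁻⁶ = 850.602 K.
Then I = σT⁴ = 5.670×10⁻⁸×(850.602)⁴ = 2.97×10⁴ W/m².

I ≈ 2.97×10⁴ W/m²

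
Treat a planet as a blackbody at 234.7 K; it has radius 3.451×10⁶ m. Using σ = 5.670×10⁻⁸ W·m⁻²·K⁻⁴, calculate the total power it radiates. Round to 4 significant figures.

P ≈ 2.575×10¹⁶ W

Surface area A = 4πR² = 4π(3.451×10⁶ m)² = 1.49658×10¹⁴ m².
P = σAT⁴ = 5.670×10⁻⁸ × 1.49658×10¹⁴ × (234.7)⁴ = 2.575×10¹⁶ W.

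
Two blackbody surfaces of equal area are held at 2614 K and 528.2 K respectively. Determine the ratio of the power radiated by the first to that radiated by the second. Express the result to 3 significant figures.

With equal areas, P₁/P₂ = (T₁/T₂)⁴ = (2614/528.2)⁴ = 600.

P₁/P₂ ≈ 600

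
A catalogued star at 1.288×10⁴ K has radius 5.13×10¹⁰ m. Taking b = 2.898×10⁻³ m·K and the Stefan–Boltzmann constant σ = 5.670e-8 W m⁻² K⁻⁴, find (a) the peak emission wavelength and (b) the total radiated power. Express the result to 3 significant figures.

λ_max ≈ 225 nm; P ≈ 5.16×10³¹ W

(a) λ_max = b/T = 2.898×10⁻³/1.288×10⁴ = 2.250×10⁻⁷ m = 225 nm.
Surface area A = 4πR² = 4π(5.13×10¹⁰ m)² = 3.30708×10²² m².
(b) P = σAT⁴ = 5.670×10⁻⁸×3.30708×10²²×(1.288×10⁴)⁴ = 5.16×10³¹ W.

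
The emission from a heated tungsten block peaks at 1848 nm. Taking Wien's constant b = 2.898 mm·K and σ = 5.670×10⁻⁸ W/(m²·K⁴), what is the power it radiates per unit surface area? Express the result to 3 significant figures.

Wien's law: T = b/λ_max = 2.898×10⁻³/1.848×10⁻⁶ = 1568.18 K.
Then I = σT⁴ = 5.670×10⁻⁸×(1568.18)⁴ = 3.43×10⁵ W/m².

I ≈ 3.43×10⁵ W/m²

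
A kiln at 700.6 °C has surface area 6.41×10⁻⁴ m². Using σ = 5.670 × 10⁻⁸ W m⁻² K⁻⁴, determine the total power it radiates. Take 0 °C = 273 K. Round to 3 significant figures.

T = 700.6 °C + 273 = 973.6 K.
Area A = 6.41×10⁻⁴ m².
P = σAT⁴ = 5.670×10⁻⁸ × 6.41×10⁻⁴ × (973.6)⁴ = 32.7 W.

P ≈ 32.7 W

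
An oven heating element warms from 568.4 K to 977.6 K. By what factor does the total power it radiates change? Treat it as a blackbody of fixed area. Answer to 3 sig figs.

P₂/P₁ ≈ 8.75

P ∝ T⁴, so P₂/P₁ = (T₂/T₁)⁴ = (977.6/568.4)⁴ = (1.71992)⁴ = 8.75.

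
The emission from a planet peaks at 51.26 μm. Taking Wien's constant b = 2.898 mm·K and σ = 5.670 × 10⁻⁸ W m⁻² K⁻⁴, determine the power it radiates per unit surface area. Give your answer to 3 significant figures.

Wien's law: T = b/λ_max = 2.898×10⁻³/5.126×10⁻⁵ = 56.5353 K.
Then I = σT⁴ = 5.670×10⁻⁸×(56.5353)⁴ = 0.579 W/m².

I ≈ 0.579 W/m²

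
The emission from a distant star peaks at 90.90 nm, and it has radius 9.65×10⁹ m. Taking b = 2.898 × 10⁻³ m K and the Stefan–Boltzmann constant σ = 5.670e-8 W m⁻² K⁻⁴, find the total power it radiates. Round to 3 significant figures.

Wien's law: T = b/λ_max = 2.898×10⁻³/9.090×10⁻⁸ = 31881.2 K.
Surface area A = 4πR² = 4π(9.65×10⁹ m)² = 1.17021×10²¹ m².
Then P = σAT⁴ = 5.670×10⁻⁸×1.17021×10²¹×(31881.2)⁴ = 6.85×10³¹ W.

P ≈ 6.85×10³¹ W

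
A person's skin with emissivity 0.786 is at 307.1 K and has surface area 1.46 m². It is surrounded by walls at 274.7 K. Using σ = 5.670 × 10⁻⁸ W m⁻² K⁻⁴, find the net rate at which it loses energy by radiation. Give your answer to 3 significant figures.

Net loss ≈ 208 W

Area A = 1.46 m².
Net radiated power P_net = εσA(T⁴ − T₀⁴) = 0.786×5.670×10⁻⁸×1.46×(307.1⁴ − 274.7⁴).
T⁴ − T₀⁴ = 8.89445×10⁹ − 5.69423×10⁹ = 3.20022×10⁹ K⁴, so P_net = 208 W.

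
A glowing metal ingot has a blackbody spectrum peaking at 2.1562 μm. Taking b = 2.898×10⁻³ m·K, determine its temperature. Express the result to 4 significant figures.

Wien's law gives T = b/λ_max = (2.898×10⁻³ m·K)/(2.1562×10⁻⁶ m) = 1344 K.

T ≈ 1344 K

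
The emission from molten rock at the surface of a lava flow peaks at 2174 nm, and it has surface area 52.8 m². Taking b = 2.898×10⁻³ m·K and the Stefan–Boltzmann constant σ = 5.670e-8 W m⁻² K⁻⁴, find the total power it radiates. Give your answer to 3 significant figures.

Wien's law: T = b/λ_max = 2.898×10⁻³/2.174×10⁻⁶ = 1333.03 K.
Area A = 52.8 m².
Then P = σAT⁴ = 5.670×10⁻⁸×52.8×(1333.03)⁴ = 9.45×10⁶ W.

P ≈ 9.45×10⁶ W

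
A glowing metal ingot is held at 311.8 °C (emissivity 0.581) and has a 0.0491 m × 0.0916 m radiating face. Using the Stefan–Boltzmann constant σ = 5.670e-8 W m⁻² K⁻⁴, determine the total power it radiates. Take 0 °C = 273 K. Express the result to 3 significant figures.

P ≈ 17.3 W

T = 311.8 °C + 273 = 584.8 K.
Area A = 0.0491 × 0.0916 = 4.49756×10⁻³ m².
P = εσAT⁴ = 0.581 × 5.670×10⁻⁸ × 4.49756×10⁻³ × (584.8)⁴ = 17.3 W.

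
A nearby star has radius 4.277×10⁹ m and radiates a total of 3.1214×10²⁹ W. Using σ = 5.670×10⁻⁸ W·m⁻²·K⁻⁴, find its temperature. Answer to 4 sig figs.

Surface area A = 4πR² = 4π(4.277×10⁹ m)² = 2.29873×10²⁰ m².
P = σAT⁴ ⇒ T = (P/(σA))^(1/4) = (3.1214×10²⁹/(5.670×10⁻⁸×2.29873×10²⁰))^(1/4) = 1.244×10⁴ K.

T ≈ 1.244×10⁴ K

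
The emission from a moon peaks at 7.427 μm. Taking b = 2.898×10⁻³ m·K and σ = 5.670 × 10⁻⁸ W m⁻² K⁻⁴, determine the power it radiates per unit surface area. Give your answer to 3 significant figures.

I ≈ 1.31×10³ W/m²

Wien's law: T = b/λ_max = 2.898×10⁻³/7.427×10⁻⁶ = 390.198 K.
Then I = σT⁴ = 5.670×10⁻⁸×(390.198)⁴ = 1.31×10³ W/m².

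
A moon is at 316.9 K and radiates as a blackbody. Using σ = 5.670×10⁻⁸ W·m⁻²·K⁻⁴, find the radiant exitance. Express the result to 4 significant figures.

I ≈ 571.8 W/m²

Stefan–Boltzmann: I = σT⁴ = 5.670×10⁻⁸ × (316.9)⁴ = 571.8 W/m².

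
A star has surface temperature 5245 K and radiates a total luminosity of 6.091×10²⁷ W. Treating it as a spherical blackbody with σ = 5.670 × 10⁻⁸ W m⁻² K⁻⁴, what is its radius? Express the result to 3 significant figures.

R ≈ 3.36×10⁹ m

L = 4πR²σT⁴ ⇒ R = √(L/(4πσT⁴)).
σT⁴ = 4.29106×10⁷ W/m², so R = √(6.091×10²⁷/(4π×4.29106×10⁷)) = 3.36×10⁹ m.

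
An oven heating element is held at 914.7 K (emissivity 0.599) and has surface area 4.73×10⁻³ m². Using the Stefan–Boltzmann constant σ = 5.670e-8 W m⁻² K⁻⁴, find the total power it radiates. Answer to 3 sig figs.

P ≈ 112 W

Area A = 4.73×10⁻³ m².
P = εσAT⁴ = 0.599 × 5.670×10⁻⁸ × 4.73×10⁻³ × (914.7)⁴ = 112 W.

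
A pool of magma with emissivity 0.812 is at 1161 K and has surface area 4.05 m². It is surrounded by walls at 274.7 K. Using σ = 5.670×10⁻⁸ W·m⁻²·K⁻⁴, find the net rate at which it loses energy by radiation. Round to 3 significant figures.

Net loss ≈ 3.38×10⁵ W

Area A = 4.05 m².
Net radiated power P_net = εσA(T⁴ − T₀⁴) = 0.812×5.670×10⁻⁸×4.05×(1161⁴ − 274.7⁴).
T⁴ − T₀⁴ = 1.81689×10¹² − 5.69423×10⁹ = 1.81120×10¹² K⁴, so P_net = 3.38×10⁵ W.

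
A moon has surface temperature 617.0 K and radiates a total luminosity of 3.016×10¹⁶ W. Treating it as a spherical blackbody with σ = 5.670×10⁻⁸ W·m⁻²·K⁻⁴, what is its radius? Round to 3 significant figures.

L = 4πR²σT⁴ ⇒ R = √(L/(4πσT⁴)).
σT⁴ = 8217.20 W/m², so R = √(3.016×10¹⁶/(4π×8217.20)) = 5.40×10⁵ m.

R ≈ 5.40×10⁵ m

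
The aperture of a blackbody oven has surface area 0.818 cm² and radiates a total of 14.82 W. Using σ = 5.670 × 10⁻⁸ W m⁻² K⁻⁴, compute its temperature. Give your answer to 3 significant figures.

T ≈ 1.34×10³ K

Area A = 0.818 cm² = 8.18×10⁻⁵ m².
P = σAT⁴ ⇒ T = (P/(σA))^(1/4) = (14.82/(5.670×10⁻⁸×8.18×10⁻⁵))^(1/4) = 1.34×10³ K.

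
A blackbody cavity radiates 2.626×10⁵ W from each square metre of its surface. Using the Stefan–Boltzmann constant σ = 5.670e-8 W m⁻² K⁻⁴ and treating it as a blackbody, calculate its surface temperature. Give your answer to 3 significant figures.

I = σT⁴, so T = (I/σ)^(1/4) = (2.626×10⁵/(5.670×10⁻⁸))^(1/4) = 1.47×10³ K.

T ≈ 1.47×10³ K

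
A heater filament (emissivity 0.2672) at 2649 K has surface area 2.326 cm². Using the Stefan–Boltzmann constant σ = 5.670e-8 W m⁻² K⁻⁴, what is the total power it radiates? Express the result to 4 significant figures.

P ≈ 173.5 W

Area A = 2.326 cm² = 2.326×10⁻⁴ m².
P = εσAT⁴ = 0.2672 × 5.670×10⁻⁸ × 2.326×10⁻⁴ × (2649)⁴ = 173.5 W.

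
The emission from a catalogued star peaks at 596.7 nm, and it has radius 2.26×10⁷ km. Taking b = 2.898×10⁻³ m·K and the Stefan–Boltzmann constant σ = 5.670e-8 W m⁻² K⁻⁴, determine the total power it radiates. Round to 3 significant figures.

P ≈ 2.02×10²⁹ W

Wien's law: T = b/λ_max = 2.898×10⁻³/5.967×10⁻⁷ = 4856.71 K.
Surface area A = 4πR² = 4π(2.26×10¹⁰ m)² = 6.41840×10²¹ m².
Then P = σAT⁴ = 5.670×10⁻⁸×6.41840×10²¹×(4856.71)⁴ = 2.02×10²⁹ W.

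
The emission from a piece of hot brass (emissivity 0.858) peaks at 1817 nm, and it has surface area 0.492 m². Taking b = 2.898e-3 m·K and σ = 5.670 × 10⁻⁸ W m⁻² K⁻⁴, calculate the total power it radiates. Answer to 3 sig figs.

P ≈ 1.55×10⁵ W

Wien's law: T = b/λ_max = 2.898×10⁻³/1.817×10⁻⁶ = 1594.94 K.
Area A = 0.492 m².
Then P = εσAT⁴ = 0.858×5.670×10⁻⁸×0.492×(1594.94)⁴ = 1.55×10⁵ W.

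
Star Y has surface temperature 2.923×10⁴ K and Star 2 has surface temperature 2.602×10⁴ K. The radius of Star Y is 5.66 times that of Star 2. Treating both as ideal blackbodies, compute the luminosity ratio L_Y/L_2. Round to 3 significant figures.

L ∝ R²T⁴, so L_Y/L_2 = (R_Y/R_2)²(T_Y/T_2)⁴ = (5.66)² × (2.923×10⁴/2.602×10⁴)⁴ = 32.0356 × 1.59252 = 51.0.

L_Y/L_2 ≈ 51.0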